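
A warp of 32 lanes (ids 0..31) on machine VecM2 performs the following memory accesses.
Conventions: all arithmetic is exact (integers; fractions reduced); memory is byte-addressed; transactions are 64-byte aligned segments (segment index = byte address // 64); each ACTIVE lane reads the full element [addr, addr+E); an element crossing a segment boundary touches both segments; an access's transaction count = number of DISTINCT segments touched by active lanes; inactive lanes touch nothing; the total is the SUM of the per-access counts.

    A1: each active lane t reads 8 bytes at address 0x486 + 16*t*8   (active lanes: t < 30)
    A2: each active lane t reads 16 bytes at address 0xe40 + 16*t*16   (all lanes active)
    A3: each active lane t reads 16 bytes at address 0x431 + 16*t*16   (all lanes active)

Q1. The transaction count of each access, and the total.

A1: 30 transactions
A2: 32 transactions
A3: 64 transactions

Answer: 30,32,64; total 126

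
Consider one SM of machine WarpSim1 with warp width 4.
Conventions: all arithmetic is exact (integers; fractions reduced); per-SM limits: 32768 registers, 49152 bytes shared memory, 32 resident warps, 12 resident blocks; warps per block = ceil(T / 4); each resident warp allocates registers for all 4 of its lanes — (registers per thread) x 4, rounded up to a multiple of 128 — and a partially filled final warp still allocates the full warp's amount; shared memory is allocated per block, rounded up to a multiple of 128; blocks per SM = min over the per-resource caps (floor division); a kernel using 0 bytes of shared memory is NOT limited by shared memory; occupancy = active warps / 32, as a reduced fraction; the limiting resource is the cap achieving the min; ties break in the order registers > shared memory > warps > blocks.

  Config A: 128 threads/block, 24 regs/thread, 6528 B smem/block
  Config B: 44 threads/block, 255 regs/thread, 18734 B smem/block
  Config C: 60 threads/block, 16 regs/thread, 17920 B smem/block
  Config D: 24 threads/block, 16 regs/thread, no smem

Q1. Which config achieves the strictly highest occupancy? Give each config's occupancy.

occupancies: A 1, B 11/16, C 15/16, D 15/16

Answer: A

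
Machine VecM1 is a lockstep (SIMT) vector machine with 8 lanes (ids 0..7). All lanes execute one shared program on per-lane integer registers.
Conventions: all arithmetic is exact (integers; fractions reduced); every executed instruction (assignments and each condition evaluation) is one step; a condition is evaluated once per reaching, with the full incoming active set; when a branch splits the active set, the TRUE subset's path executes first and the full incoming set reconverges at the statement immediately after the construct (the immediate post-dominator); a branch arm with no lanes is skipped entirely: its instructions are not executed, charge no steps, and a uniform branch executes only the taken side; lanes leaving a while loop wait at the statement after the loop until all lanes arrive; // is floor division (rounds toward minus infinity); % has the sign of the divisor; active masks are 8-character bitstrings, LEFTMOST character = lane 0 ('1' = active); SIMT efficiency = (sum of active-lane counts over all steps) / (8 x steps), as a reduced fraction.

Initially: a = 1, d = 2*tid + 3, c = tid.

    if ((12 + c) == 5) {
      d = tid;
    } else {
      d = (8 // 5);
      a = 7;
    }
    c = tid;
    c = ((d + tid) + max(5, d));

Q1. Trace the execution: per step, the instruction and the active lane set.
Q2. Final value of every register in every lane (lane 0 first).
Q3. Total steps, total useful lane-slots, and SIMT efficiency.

step 0: eval ((12 + c) == 5)         11111111
step 1: d <- (8 // 5)                11111111
step 2: a <- 7                       11111111
step 3: c <- tid                     11111111
step 4: c <- ((d + tid) + max(5, d)) 11111111

Answer: 5 steps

a: 7,7,7,7,7,7,7,7
d: 1,1,1,1,1,1,1,1
c: 6,7,8,9,10,11,12,13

steps = 5; useful = 40; efficiency = 40/40 = 1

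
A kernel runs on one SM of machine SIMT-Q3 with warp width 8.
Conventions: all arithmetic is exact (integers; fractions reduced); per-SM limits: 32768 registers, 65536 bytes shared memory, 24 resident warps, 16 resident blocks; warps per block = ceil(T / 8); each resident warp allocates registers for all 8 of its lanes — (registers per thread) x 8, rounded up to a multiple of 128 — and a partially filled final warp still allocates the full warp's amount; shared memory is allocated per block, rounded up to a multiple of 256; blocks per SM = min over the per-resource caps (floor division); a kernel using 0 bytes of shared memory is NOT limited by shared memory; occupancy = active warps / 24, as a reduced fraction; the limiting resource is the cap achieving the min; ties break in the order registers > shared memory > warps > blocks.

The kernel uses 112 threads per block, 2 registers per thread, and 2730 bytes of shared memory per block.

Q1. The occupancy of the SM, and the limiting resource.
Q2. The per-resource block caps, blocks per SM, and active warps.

Answer: occupancy 7/12, limited by warps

registers: 18 blocks
shared memory: 23 blocks
warps: 1 block
blocks: 16 blocks

Answer: 1 block, 14 active warps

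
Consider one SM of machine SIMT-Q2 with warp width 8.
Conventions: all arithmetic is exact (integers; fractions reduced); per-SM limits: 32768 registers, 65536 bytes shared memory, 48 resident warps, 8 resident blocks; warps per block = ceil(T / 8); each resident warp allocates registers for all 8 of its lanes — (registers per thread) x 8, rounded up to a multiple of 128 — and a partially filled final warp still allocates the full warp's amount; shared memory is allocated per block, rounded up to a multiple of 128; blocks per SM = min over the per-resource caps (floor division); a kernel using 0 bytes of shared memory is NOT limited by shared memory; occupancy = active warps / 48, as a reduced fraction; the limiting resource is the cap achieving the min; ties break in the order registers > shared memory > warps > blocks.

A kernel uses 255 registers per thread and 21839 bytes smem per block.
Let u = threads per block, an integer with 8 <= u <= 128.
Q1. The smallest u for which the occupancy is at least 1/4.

Answer: u = 41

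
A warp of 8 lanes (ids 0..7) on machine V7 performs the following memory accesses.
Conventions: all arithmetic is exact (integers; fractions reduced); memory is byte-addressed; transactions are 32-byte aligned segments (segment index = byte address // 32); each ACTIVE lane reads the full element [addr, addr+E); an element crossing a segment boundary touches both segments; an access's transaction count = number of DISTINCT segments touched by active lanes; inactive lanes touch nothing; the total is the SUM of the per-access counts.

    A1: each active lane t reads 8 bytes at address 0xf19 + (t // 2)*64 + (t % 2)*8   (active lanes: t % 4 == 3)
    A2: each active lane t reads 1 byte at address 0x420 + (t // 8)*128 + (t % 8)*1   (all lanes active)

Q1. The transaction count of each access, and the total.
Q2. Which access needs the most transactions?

A1: 2 transactions
A2: 1 transaction

Answer: 2,1; total 3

Answer: A1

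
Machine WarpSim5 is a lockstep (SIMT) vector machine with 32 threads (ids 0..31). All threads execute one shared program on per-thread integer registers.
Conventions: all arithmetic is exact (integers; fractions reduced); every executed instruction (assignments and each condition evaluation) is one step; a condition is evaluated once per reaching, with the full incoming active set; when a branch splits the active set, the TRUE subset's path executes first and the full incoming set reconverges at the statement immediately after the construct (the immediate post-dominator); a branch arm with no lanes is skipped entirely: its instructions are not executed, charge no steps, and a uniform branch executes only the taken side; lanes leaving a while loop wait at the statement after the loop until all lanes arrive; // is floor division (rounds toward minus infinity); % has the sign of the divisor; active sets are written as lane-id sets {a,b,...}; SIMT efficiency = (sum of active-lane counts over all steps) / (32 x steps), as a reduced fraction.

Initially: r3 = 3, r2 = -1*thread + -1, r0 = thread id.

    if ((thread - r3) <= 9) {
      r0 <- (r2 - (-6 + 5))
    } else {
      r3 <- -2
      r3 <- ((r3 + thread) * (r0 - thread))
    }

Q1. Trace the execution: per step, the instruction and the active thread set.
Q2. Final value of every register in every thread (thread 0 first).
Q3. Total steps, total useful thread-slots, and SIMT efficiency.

step 0: eval ((thread - r3) <= 9)    {0,1,2,3,4,5,6,7,8,9,10,11,12,13,14,15,16,17,18,19,20,21,22,23,24,25,26,27,28,29,30,31}
step 1: r0 <- (r2 - (-6 + 5))        {0,1,2,3,4,5,6,7,8,9,10,11,12}
step 2: r3 <- -2                     {13,14,15,16,17,18,19,20,21,22,23,24,25,26,27,28,29,30,31}
step 3: r3 <- ((r3 + thread) * (r0 - thread)) {13,14,15,16,17,18,19,20,21,22,23,24,25,26,27,28,29,30,31}

Answer: 4 steps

r3: 3,3,3,3,3,3,3,3,3,3,3,3,3,0,0,0,0,0,0,0,0,0,0,0,0,0,0,0,0,0,0,0
r2: -1,-2,-3,-4,-5,-6,-7,-8,-9,-10,-11,-12,-13,-14,-15,-16,-17,-18,-19,-20,-21,-22,-23,-24,-25,-26,-27,-28,-29,-30,-31,-32
r0: 0,-1,-2,-3,-4,-5,-6,-7,-8,-9,-10,-11,-12,13,14,15,16,17,18,19,20,21,22,23,24,25,26,27,28,29,30,31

steps = 4; useful = 83; efficiency = 83/128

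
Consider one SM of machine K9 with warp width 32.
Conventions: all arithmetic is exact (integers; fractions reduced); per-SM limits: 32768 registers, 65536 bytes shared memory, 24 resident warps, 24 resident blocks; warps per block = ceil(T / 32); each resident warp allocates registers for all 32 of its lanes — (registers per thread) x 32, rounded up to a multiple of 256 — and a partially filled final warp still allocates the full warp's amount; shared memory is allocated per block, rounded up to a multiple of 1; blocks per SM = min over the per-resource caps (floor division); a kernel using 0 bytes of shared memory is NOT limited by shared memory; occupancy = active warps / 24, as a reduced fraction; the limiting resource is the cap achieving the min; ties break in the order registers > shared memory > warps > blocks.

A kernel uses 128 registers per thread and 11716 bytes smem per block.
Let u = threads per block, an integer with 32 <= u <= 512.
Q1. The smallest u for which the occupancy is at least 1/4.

Answer: u = 33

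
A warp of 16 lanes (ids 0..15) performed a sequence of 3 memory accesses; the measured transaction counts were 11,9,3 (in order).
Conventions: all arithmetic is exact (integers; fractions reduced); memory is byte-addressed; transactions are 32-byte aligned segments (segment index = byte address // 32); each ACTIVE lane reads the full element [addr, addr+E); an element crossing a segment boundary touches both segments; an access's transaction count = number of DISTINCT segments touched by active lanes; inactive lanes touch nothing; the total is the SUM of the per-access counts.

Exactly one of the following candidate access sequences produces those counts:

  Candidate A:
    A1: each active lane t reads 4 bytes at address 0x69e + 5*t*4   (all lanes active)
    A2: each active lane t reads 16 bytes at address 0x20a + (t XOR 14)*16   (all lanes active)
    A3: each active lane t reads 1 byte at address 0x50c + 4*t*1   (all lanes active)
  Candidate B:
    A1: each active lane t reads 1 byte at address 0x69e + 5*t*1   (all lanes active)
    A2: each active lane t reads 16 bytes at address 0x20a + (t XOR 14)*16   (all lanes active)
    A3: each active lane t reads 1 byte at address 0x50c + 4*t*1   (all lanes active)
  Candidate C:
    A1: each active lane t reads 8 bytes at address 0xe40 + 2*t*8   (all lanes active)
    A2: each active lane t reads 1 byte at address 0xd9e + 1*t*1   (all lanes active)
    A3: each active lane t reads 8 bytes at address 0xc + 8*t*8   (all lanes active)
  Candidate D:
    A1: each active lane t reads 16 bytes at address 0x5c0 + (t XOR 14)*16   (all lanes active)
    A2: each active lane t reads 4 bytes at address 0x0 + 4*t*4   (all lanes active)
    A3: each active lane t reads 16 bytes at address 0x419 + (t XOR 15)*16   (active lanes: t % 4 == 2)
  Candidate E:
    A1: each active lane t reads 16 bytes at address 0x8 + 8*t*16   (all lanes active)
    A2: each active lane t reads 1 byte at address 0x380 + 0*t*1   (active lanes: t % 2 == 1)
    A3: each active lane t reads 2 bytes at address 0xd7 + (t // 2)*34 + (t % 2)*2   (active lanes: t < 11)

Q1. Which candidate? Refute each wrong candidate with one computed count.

B: A1 gives 4 transactions, not 11
C: A1 gives 8 transactions, not 11
D: A1 gives 8 transactions, not 11
E: A1 gives 16 transactions, not 11
A: all counts match (11,9,3)

Answer: A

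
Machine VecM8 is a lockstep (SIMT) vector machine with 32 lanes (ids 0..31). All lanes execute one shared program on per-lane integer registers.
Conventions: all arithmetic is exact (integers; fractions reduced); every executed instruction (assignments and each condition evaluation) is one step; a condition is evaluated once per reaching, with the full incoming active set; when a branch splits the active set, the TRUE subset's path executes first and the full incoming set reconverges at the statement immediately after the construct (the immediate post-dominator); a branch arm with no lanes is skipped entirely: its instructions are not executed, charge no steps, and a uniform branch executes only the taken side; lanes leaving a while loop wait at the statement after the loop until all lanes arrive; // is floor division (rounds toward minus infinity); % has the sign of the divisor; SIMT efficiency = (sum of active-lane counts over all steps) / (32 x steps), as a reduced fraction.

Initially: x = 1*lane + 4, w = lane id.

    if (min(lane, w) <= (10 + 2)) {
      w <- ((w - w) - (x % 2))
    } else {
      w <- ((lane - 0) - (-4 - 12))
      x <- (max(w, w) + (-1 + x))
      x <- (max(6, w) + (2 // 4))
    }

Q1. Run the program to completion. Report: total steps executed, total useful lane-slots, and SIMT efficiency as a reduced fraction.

Answer: 5 steps, 102 useful, 51/80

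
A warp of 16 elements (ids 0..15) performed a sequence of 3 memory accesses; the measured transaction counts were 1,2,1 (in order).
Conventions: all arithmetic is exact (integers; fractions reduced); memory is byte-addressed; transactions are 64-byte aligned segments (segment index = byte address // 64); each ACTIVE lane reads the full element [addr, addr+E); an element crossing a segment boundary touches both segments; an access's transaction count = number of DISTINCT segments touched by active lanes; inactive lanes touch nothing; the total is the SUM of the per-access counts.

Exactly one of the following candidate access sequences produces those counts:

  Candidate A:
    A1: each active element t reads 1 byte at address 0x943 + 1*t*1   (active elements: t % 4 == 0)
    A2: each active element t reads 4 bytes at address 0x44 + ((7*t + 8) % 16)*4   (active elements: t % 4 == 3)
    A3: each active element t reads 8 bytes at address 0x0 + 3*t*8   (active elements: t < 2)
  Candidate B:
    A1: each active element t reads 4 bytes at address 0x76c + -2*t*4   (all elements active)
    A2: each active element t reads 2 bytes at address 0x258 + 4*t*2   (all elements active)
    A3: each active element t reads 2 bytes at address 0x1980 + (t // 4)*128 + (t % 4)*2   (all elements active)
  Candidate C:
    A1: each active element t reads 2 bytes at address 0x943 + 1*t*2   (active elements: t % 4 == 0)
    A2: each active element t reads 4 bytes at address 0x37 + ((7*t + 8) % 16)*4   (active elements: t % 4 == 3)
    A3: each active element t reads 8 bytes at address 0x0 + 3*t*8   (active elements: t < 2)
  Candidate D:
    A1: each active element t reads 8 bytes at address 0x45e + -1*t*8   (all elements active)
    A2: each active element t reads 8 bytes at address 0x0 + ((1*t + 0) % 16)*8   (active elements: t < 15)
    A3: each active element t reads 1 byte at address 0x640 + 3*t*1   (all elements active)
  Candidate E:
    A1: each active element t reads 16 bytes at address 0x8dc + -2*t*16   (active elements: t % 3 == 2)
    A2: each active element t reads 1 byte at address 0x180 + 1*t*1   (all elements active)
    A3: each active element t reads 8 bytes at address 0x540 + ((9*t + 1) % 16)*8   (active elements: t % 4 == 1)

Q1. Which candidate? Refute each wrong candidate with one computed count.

A: A2 gives 1 transaction, not 2
B: A1 gives 3 transactions, not 1
D: A1 gives 3 transactions, not 1
E: A1 gives 7 transactions, not 1
C: all counts match (1,2,1)

Answer: C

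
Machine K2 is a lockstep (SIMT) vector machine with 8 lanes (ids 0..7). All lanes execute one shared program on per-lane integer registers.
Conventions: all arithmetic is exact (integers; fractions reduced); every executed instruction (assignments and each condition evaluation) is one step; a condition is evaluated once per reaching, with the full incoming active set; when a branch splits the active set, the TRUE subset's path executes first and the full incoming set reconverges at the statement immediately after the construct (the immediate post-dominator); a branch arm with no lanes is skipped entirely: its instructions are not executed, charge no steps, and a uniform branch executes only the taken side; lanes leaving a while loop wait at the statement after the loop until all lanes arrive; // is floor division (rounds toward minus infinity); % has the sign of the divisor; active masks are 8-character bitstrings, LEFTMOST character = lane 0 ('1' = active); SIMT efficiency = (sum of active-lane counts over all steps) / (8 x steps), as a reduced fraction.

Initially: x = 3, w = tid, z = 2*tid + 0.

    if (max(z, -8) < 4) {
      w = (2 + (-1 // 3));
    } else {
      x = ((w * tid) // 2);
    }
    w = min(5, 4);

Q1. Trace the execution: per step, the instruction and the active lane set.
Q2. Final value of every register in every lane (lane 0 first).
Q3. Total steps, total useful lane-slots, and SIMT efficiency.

step 0: eval (max(z, -8) < 4)        11111111
step 1: w <- (2 + (-1 // 3))         11000000
step 2: x <- ((w * tid) // 2)        00111111
step 3: w <- min(5, 4)               11111111

Answer: 4 steps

x: 3,3,2,4,8,12,18,24
w: 4,4,4,4,4,4,4,4
z: 0,2,4,6,8,10,12,14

steps = 4; useful = 24; efficiency = 24/32 = 3/4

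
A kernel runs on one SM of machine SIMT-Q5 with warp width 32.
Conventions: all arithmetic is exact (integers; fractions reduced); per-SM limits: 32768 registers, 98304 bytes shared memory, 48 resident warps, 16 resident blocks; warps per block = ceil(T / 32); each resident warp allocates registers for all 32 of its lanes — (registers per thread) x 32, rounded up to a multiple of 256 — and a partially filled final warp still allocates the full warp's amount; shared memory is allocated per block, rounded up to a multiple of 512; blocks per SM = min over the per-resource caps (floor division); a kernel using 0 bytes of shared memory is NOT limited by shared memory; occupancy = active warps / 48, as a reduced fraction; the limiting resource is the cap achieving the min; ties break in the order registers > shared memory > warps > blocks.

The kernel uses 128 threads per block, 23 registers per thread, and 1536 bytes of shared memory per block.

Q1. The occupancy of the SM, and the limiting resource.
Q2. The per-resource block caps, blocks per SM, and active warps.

Answer: occupancy 5/6, limited by registers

registers: 10 blocks
shared memory: 64 blocks
warps: 12 blocks
blocks: 16 blocks

Answer: 10 blocks, 40 active warps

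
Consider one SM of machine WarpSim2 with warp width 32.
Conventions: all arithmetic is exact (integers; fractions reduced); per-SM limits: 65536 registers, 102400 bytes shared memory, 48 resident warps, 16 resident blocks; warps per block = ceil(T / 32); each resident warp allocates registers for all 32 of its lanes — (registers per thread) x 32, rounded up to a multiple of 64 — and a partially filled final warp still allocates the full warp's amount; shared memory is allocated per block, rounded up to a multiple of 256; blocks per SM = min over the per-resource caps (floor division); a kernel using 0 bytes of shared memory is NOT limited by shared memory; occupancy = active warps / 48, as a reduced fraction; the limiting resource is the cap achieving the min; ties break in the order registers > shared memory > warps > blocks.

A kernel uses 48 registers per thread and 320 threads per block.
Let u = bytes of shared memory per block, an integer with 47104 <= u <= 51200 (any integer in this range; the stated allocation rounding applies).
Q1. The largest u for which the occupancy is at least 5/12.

Answer: u = 51200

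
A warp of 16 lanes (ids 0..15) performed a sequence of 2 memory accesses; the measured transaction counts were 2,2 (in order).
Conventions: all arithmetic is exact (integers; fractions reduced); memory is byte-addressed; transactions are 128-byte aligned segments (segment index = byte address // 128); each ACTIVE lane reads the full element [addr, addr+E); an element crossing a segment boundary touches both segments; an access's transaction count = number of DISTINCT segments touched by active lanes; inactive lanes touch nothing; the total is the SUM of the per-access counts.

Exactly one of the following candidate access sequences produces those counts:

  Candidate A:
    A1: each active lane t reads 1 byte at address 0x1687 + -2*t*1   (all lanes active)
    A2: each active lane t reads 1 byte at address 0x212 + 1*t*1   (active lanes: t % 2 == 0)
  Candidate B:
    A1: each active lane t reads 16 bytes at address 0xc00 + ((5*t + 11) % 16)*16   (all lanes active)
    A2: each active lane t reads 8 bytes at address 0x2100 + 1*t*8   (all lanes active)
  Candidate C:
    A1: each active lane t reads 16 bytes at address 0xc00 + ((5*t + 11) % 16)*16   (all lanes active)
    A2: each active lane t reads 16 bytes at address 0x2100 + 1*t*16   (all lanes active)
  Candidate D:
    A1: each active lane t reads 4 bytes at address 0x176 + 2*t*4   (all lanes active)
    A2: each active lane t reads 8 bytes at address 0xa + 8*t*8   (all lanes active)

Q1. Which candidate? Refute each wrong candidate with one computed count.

A: A2 gives 1 transaction, not 2
B: A2 gives 1 transaction, not 2
D: A2 gives 8 transactions, not 2
C: all counts match (2,2)

Answer: C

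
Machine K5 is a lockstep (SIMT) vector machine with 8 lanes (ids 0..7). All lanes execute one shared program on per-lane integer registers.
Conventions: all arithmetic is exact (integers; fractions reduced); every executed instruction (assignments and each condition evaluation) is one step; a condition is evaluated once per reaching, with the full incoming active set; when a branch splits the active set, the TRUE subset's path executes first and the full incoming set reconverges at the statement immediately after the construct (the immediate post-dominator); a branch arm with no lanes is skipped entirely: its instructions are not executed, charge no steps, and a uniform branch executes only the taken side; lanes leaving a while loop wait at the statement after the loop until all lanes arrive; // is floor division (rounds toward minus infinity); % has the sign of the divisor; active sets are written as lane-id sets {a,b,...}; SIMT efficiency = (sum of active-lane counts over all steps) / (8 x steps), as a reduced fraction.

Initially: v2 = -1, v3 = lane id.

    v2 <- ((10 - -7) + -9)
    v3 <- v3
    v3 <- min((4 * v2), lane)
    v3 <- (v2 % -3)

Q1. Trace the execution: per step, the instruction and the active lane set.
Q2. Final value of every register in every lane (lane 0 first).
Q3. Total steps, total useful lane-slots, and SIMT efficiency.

step 0: v2 <- ((10 - -7) + -9)       {0,1,2,3,4,5,6,7}
step 1: v3 <- v3                     {0,1,2,3,4,5,6,7}
step 2: v3 <- min((4 * v2), lane)    {0,1,2,3,4,5,6,7}
step 3: v3 <- (v2 % -3)              {0,1,2,3,4,5,6,7}

Answer: 4 steps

v2: 8,8,8,8,8,8,8,8
v3: -1,-1,-1,-1,-1,-1,-1,-1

steps = 4; useful = 32; efficiency = 32/32 = 1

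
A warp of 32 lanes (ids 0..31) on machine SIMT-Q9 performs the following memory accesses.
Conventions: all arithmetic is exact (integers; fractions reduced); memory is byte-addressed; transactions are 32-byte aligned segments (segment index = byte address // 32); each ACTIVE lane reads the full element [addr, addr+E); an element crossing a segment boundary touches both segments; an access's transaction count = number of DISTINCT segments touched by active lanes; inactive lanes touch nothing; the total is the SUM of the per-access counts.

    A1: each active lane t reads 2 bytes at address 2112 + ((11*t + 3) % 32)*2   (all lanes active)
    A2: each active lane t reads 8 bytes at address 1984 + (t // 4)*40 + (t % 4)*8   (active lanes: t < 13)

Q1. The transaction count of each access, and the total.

A1: 2 transactions
A2: 4 transactions

Answer: 2,4; total 6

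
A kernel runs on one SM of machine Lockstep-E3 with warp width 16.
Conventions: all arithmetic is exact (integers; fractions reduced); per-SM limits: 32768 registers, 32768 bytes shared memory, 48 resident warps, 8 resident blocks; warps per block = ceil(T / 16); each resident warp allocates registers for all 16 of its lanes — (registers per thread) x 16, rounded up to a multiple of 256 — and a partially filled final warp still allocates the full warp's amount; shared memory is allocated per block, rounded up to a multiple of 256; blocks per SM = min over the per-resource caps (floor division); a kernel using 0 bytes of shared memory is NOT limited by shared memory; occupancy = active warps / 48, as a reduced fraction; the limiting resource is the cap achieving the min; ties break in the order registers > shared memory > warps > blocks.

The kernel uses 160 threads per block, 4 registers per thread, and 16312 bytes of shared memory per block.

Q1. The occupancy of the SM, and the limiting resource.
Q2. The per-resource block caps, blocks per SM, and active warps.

Answer: occupancy 5/12, limited by shared memory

registers: 12 blocks
shared memory: 2 blocks
warps: 4 blocks
blocks: 8 blocks

Answer: 2 blocks, 20 active warps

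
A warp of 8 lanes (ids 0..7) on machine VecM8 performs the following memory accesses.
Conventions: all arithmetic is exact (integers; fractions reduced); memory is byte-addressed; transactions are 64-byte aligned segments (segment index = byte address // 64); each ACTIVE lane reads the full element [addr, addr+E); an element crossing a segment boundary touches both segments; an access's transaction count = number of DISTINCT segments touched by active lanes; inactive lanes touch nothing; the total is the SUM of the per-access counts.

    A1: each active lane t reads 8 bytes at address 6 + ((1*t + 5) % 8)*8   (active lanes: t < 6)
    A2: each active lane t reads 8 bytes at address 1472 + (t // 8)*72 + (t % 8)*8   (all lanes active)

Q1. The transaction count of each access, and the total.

A1: 2 transactions
A2: 1 transaction

Answer: 2,1; total 3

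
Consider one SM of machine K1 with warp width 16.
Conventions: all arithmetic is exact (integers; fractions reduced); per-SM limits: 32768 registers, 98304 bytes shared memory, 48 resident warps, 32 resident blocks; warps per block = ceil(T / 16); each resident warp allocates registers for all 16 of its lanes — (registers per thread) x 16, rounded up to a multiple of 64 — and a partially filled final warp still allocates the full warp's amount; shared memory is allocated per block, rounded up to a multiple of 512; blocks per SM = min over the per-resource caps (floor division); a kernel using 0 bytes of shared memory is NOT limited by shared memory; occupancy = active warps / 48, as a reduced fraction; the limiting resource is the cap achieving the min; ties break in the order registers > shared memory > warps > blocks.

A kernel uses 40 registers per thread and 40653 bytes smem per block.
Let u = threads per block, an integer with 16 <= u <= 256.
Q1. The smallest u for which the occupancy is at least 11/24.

Answer: u = 161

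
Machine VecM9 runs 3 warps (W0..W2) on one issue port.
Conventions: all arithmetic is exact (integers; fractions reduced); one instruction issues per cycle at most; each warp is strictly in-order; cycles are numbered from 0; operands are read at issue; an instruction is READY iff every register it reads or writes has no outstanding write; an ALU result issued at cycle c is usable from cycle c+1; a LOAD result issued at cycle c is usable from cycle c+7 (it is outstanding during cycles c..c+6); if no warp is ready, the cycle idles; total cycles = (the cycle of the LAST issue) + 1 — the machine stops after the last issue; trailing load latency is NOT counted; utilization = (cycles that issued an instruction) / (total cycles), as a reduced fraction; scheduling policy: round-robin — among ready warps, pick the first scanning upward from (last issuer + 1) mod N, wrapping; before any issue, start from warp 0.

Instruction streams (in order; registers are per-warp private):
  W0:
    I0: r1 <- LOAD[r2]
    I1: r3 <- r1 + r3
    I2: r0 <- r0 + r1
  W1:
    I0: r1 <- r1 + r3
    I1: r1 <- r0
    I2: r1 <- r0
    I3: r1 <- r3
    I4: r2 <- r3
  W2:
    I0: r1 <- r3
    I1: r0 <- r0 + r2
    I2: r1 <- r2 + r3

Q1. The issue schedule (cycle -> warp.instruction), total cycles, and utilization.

cycle 0: W0.I0
cycle 1: W1.I0
cycle 2: W2.I0
cycle 3: W1.I1
cycle 4: W2.I1
cycle 5: W1.I2
cycle 6: W2.I2
cycle 7: W0.I1
cycle 8: W1.I3
cycle 9: W0.I2
cycle 10: W1.I4

Answer: 11 cycles, utilization 1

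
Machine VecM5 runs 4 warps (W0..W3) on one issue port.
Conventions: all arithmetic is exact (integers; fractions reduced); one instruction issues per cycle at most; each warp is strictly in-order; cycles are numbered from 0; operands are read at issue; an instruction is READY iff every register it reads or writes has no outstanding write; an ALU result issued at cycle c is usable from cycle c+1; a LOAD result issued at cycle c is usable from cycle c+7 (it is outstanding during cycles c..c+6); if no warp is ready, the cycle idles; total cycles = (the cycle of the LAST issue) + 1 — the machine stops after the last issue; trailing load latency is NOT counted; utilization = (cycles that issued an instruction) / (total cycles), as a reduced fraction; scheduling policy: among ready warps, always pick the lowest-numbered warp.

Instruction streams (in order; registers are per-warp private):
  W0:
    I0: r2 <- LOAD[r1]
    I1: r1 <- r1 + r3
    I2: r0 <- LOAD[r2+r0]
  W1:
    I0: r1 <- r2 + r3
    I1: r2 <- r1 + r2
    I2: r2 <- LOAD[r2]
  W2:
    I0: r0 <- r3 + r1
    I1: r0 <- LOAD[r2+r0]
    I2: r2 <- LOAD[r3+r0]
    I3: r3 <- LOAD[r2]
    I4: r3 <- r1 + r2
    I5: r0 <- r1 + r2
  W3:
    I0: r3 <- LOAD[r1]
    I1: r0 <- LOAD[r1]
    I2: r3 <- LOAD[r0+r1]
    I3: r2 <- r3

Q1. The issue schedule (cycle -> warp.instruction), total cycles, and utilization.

cycle 0: W0.I0
cycle 1: W0.I1
cycle 2: W1.I0
cycle 3: W1.I1
cycle 4: W1.I2
cycle 5: W2.I0
cycle 6: W2.I1
cycle 7: W0.I2
cycle 8: W3.I0
cycle 9: W3.I1
cycle 10: idle
cycle 11: idle
cycle 12: idle
cycle 13: W2.I2
cycle 14: idle
cycle 15: idle
cycle 16: W3.I2
cycle 17: idle
cycle 18: idle
cycle 19: idle
cycle 20: W2.I3
cycle 21: idle
cycle 22: idle
cycle 23: W3.I3
cycle 24: idle
cycle 25: idle
cycle 26: idle
cycle 27: W2.I4
cycle 28: W2.I5

Answer: 29 cycles, utilization 16/29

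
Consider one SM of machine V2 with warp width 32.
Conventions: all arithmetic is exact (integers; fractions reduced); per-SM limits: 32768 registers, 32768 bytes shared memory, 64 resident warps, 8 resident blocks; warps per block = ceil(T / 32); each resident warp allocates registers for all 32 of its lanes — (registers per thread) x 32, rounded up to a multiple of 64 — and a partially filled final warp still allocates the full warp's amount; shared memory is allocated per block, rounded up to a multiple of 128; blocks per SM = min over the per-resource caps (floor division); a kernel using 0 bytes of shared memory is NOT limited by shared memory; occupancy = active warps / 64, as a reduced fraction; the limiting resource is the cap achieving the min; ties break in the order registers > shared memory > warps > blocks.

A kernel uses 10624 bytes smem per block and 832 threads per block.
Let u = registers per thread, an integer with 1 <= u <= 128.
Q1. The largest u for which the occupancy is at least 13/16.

Answer: u = 18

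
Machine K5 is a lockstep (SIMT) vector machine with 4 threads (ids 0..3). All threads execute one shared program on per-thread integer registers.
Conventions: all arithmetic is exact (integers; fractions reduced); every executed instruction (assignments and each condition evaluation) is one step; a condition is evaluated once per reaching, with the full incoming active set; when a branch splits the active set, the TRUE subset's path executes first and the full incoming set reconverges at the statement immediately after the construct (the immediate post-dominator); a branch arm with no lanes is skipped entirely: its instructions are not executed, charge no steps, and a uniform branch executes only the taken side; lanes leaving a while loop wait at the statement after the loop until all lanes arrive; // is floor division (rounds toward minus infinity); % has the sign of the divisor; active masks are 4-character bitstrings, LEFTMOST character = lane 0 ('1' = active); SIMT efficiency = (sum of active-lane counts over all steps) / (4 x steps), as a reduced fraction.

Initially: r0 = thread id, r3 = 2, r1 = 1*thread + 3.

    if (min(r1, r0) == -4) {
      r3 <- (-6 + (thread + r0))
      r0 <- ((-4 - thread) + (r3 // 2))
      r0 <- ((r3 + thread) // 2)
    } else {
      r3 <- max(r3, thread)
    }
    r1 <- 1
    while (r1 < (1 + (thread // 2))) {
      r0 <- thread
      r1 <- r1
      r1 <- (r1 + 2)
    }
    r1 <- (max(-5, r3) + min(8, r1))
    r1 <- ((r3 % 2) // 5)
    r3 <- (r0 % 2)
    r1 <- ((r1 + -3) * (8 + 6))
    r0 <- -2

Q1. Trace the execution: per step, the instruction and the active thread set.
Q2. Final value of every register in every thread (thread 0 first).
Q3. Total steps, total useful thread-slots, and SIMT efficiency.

step 0: eval (min(r1, r0) == -4)     1111
step 1: r3 <- max(r3, thread)        1111
step 2: r1 <- 1                      1111
step 3: eval (r1 < (1 + (thread // 2))) 1111
step 4: r0 <- thread                 0011
step 5: r1 <- r1                     0011
step 6: r1 <- (r1 + 2)               0011
step 7: eval (r1 < (1 + (thread // 2))) 0011
step 8: r1 <- (max(-5, r3) + min(8, r1)) 1111
step 9: r1 <- ((r3 % 2) // 5)        1111
step 10: r3 <- (r0 % 2)               1111
step 11: r1 <- ((r1 + -3) * (8 + 6))  1111
step 12: r0 <- -2                     1111

Answer: 13 steps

r0: -2,-2,-2,-2
r3: 0,1,0,1
r1: -42,-42,-42,-42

steps = 13; useful = 44; efficiency = 44/52 = 11/13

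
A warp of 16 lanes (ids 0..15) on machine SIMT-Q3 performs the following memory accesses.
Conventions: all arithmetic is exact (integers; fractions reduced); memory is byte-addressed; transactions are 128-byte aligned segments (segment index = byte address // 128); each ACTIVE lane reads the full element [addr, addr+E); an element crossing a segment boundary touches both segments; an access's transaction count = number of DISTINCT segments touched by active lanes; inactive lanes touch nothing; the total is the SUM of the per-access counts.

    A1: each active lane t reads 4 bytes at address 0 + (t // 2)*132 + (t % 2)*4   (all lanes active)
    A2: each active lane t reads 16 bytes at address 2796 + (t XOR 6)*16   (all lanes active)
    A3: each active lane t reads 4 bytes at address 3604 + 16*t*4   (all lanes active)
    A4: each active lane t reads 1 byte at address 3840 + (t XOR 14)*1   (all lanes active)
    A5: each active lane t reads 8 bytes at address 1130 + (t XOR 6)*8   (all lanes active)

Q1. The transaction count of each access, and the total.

A1: 8 transactions
A2: 3 transactions
A3: 8 transactions
A4: 1 transaction
A5: 2 transactions

Answer: 8,3,8,1,2; total 22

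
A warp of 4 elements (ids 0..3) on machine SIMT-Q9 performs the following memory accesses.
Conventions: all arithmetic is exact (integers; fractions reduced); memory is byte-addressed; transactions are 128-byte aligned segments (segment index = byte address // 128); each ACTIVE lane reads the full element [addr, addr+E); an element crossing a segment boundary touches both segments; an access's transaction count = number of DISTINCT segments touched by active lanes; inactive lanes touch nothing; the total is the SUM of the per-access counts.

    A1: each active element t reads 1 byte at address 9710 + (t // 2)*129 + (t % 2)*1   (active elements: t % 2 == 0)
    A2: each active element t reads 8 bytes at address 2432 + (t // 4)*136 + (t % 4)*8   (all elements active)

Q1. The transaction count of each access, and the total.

A1: 2 transactions
A2: 1 transaction

Answer: 2,1; total 3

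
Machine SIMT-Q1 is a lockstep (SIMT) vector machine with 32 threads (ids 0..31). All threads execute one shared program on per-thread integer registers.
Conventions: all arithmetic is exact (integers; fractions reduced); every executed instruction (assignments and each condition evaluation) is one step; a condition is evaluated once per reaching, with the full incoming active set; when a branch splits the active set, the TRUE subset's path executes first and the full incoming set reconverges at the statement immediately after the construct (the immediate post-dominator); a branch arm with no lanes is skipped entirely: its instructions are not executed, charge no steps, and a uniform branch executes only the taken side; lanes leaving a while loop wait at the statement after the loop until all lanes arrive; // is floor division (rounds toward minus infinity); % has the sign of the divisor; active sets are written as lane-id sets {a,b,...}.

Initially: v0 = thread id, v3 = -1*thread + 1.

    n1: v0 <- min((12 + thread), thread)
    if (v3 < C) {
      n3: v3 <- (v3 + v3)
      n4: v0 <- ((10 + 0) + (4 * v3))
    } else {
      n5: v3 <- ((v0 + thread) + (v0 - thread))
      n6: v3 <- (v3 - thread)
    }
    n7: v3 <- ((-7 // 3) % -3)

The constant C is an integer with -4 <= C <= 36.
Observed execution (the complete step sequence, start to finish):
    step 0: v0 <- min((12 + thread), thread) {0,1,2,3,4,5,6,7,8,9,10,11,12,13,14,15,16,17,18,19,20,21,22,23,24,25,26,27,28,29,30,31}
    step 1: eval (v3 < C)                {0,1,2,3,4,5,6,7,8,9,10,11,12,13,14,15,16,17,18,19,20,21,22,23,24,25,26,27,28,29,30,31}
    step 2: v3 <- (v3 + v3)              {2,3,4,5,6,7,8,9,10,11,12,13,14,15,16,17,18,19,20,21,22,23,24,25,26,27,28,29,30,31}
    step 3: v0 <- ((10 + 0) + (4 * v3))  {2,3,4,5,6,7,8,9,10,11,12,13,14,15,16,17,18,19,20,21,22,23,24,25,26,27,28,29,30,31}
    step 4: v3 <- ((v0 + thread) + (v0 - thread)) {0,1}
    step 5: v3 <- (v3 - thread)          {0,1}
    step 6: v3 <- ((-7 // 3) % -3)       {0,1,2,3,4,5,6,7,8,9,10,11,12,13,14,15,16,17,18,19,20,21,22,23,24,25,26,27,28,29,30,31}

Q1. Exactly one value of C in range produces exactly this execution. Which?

Answer: C = 0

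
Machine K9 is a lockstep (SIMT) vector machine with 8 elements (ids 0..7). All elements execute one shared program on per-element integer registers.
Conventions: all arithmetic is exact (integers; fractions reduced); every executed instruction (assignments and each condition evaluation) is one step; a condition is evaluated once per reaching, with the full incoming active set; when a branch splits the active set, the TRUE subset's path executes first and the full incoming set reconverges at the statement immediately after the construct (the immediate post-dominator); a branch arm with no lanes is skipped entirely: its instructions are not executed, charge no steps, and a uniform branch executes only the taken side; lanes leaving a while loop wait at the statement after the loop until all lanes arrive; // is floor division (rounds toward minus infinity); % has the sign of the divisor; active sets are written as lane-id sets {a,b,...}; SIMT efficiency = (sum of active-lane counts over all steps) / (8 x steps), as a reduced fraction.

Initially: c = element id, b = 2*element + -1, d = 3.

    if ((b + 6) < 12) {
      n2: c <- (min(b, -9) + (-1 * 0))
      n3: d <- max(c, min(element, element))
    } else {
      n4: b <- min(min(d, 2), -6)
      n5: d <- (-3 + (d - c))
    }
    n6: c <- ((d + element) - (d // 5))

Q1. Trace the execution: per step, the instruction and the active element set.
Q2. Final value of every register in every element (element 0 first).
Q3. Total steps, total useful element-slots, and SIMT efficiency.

step 0: eval ((b + 6) < 12)          {0,1,2,3,4,5,6,7}
step 1: c <- (min(b, -9) + (-1 * 0)) {0,1,2,3}
step 2: d <- max(c, min(element, element)) {0,1,2,3}
step 3: b <- min(min(d, 2), -6)      {4,5,6,7}
step 4: d <- (-3 + (d - c))          {4,5,6,7}
step 5: c <- ((d + element) - (d // 5)) {0,1,2,3,4,5,6,7}

Answer: 6 steps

c: 0,2,4,6,1,1,2,2
b: -1,1,3,5,-6,-6,-6,-6
d: 0,1,2,3,-4,-5,-6,-7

steps = 6; useful = 32; efficiency = 32/48 = 2/3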